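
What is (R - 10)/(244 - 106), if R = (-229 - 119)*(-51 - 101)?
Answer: 26443/69 ≈ 383.23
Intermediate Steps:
R = 52896 (R = -348*(-152) = 52896)
(R - 10)/(244 - 106) = (52896 - 10)/(244 - 106) = 52886/138 = 52886*(1/138) = 26443/69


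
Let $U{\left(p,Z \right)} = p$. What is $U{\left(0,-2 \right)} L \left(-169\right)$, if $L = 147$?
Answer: $0$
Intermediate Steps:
$U{\left(0,-2 \right)} L \left(-169\right) = 0 \cdot 147 \left(-169\right) = 0 \left(-169\right) = 0$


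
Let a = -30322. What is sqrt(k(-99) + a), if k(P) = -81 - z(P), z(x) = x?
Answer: 4*I*sqrt(1894) ≈ 174.08*I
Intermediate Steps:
k(P) = -81 - P
sqrt(k(-99) + a) = sqrt((-81 - 1*(-99)) - 30322) = sqrt((-81 + 99) - 30322) = sqrt(18 - 30322) = sqrt(-30304) = 4*I*sqrt(1894)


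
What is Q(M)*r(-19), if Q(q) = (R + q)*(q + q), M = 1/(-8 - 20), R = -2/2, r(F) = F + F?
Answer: -551/196 ≈ -2.8112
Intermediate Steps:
r(F) = 2*F
R = -1 (R = -2*1/2 = -1)
M = -1/28 (M = 1/(-28) = -1/28 ≈ -0.035714)
Q(q) = 2*q*(-1 + q) (Q(q) = (-1 + q)*(q + q) = (-1 + q)*(2*q) = 2*q*(-1 + q))
Q(M)*r(-19) = (2*(-1/28)*(-1 - 1/28))*(2*(-19)) = (2*(-1/28)*(-29/28))*(-38) = (29/392)*(-38) = -551/196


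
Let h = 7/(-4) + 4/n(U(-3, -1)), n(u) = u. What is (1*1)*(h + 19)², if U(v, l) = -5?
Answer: 108241/400 ≈ 270.60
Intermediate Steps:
h = -51/20 (h = 7/(-4) + 4/(-5) = 7*(-¼) + 4*(-⅕) = -7/4 - ⅘ = -51/20 ≈ -2.5500)
(1*1)*(h + 19)² = (1*1)*(-51/20 + 19)² = 1*(329/20)² = 1*(108241/400) = 108241/400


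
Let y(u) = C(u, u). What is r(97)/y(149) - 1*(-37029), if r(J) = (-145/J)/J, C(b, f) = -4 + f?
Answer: 348405860/9409 ≈ 37029.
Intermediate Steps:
y(u) = -4 + u
r(J) = -145/J²
r(97)/y(149) - 1*(-37029) = (-145/97²)/(-4 + 149) - 1*(-37029) = -145*1/9409/145 + 37029 = -145/9409*1/145 + 37029 = -1/9409 + 37029 = 348405860/9409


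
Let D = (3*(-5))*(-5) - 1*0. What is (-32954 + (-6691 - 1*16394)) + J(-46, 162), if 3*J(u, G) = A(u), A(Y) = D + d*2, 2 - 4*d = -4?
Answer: -56013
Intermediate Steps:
d = 3/2 (d = 1/2 - 1/4*(-4) = 1/2 + 1 = 3/2 ≈ 1.5000)
D = 75 (D = -15*(-5) + 0 = 75 + 0 = 75)
A(Y) = 78 (A(Y) = 75 + (3/2)*2 = 75 + 3 = 78)
J(u, G) = 26 (J(u, G) = (1/3)*78 = 26)
(-32954 + (-6691 - 1*16394)) + J(-46, 162) = (-32954 + (-6691 - 1*16394)) + 26 = (-32954 + (-6691 - 16394)) + 26 = (-32954 - 23085) + 26 = -56039 + 26 = -56013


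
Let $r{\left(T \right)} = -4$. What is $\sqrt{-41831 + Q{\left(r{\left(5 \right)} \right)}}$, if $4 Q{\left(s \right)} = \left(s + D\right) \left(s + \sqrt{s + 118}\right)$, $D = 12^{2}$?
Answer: $\sqrt{-41971 + 35 \sqrt{114}} \approx 203.95 i$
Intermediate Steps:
$D = 144$
$Q{\left(s \right)} = \frac{\left(144 + s\right) \left(s + \sqrt{118 + s}\right)}{4}$ ($Q{\left(s \right)} = \frac{\left(s + 144\right) \left(s + \sqrt{s + 118}\right)}{4} = \frac{\left(144 + s\right) \left(s + \sqrt{118 + s}\right)}{4}$)
$\sqrt{-41831 + Q{\left(r{\left(5 \right)} \right)}} = \sqrt{-41831 + \left(36 \left(-4\right) + 36 \sqrt{118 - 4} + \frac{\left(-4\right)^{2}}{4} + \frac{1}{4} \left(-4\right) \sqrt{118 - 4}\right)} = \sqrt{-41831 + \left(-144 + 36 \sqrt{114} + \frac{1}{4} \cdot 16 + \frac{1}{4} \left(-4\right) \sqrt{114}\right)} = \sqrt{-41831 + \left(-144 + 36 \sqrt{114} + 4 - \sqrt{114}\right)} = \sqrt{-41831 - \left(140 - 35 \sqrt{114}\right)} = \sqrt{-41971 + 35 \sqrt{114}}$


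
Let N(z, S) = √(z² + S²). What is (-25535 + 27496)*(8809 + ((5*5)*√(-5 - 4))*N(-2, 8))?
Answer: 17274449 + 294150*I*√17 ≈ 1.7274e+7 + 1.2128e+6*I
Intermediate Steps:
N(z, S) = √(S² + z²)
(-25535 + 27496)*(8809 + ((5*5)*√(-5 - 4))*N(-2, 8)) = (-25535 + 27496)*(8809 + ((5*5)*√(-5 - 4))*√(8² + (-2)²)) = 1961*(8809 + (25*√(-9))*√(64 + 4)) = 1961*(8809 + (25*(3*I))*√68) = 1961*(8809 + (75*I)*(2*√17)) = 1961*(8809 + 150*I*√17) = 17274449 + 294150*I*√17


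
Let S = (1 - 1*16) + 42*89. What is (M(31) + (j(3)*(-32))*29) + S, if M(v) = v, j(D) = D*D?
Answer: -4598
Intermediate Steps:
j(D) = D**2
S = 3723 (S = (1 - 16) + 3738 = -15 + 3738 = 3723)
(M(31) + (j(3)*(-32))*29) + S = (31 + (3**2*(-32))*29) + 3723 = (31 + (9*(-32))*29) + 3723 = (31 - 288*29) + 3723 = (31 - 8352) + 3723 = -8321 + 3723 = -4598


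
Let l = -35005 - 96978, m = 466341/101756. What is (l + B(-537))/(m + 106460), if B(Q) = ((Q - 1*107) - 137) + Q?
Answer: -13564176556/10833410101 ≈ -1.2521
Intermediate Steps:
m = 466341/101756 (m = 466341*(1/101756) = 466341/101756 ≈ 4.5829)
B(Q) = -244 + 2*Q (B(Q) = ((Q - 107) - 137) + Q = ((-107 + Q) - 137) + Q = (-244 + Q) + Q = -244 + 2*Q)
l = -131983
(l + B(-537))/(m + 106460) = (-131983 + (-244 + 2*(-537)))/(466341/101756 + 106460) = (-131983 + (-244 - 1074))/(10833410101/101756) = (-131983 - 1318)*(101756/10833410101) = -133301*101756/10833410101 = -13564176556/10833410101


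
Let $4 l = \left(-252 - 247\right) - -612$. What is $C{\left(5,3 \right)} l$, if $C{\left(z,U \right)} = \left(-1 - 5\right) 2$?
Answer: $-339$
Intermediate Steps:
$l = \frac{113}{4}$ ($l = \frac{\left(-252 - 247\right) - -612}{4} = \frac{\left(-252 - 247\right) + 612}{4} = \frac{-499 + 612}{4} = \frac{1}{4} \cdot 113 = \frac{113}{4} \approx 28.25$)
$C{\left(z,U \right)} = -12$ ($C{\left(z,U \right)} = \left(-6\right) 2 = -12$)
$C{\left(5,3 \right)} l = \left(-12\right) \frac{113}{4} = -339$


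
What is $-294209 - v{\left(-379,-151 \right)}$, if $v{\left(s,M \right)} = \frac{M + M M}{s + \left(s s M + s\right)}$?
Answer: $- \frac{2127184902697}{7230183} \approx -2.9421 \cdot 10^{5}$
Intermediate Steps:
$v{\left(s,M \right)} = \frac{M + M^{2}}{2 s + M s^{2}}$ ($v{\left(s,M \right)} = \frac{M + M^{2}}{s + \left(s^{2} M + s\right)} = \frac{M + M^{2}}{s + \left(M s^{2} + s\right)} = \frac{M + M^{2}}{s + \left(s + M s^{2}\right)} = \frac{M + M^{2}}{2 s + M s^{2}}$)
$-294209 - v{\left(-379,-151 \right)} = -294209 - - \frac{151 \left(1 - 151\right)}{\left(-379\right) \left(2 - -57229\right)} = -294209 - \left(-151\right) \left(- \frac{1}{379}\right) \frac{1}{2 + 57229} \left(-150\right) = -294209 - \left(-151\right) \left(- \frac{1}{379}\right) \frac{1}{57231} \left(-150\right) = -294209 - - \frac{7550}{7230183} = -294209 + \frac{7550}{7230183} = - \frac{2127184902697}{7230183}$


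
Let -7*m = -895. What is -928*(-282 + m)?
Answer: 1001312/7 ≈ 1.4304e+5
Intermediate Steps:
m = 895/7 (m = -1/7*(-895) = 895/7 ≈ 127.86)
-928*(-282 + m) = -928*(-282 + 895/7) = -928*(-1079/7) = 1001312/7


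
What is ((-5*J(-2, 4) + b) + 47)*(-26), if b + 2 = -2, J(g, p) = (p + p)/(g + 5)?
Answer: -2314/3 ≈ -771.33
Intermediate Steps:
J(g, p) = 2*p/(5 + g) (J(g, p) = (2*p)/(5 + g) = 2*p/(5 + g))
b = -4 (b = -2 - 2 = -4)
((-5*J(-2, 4) + b) + 47)*(-26) = ((-10*4/(5 - 2) - 4) + 47)*(-26) = ((-10*4/3 - 4) + 47)*(-26) = ((-5*8/3 - 4) + 47)*(-26) = ((-40/3 - 4) + 47)*(-26) = (-52/3 + 47)*(-26) = (89/3)*(-26) = -2314/3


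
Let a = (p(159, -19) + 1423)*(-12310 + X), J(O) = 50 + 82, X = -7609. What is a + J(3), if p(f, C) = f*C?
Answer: 31830694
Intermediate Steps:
p(f, C) = C*f
J(O) = 132
a = 31830562 (a = (-19*159 + 1423)*(-12310 - 7609) = (-3021 + 1423)*(-19919) = -1598*(-19919) = 31830562)
a + J(3) = 31830562 + 132 = 31830694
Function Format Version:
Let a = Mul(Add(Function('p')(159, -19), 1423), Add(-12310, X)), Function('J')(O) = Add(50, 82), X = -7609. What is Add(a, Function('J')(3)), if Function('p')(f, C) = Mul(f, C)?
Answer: 31830694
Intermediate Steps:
Function('p')(f, C) = Mul(C, f)
Function('J')(O) = 132
a = 31830562 (a = Mul(Add(Mul(-19, 159), 1423), Add(-12310, -7609)) = Mul(Add(-3021, 1423), -19919) = Mul(-1598, -19919) = 31830562)
Add(a, Function('J')(3)) = Add(31830562, 132) = 31830694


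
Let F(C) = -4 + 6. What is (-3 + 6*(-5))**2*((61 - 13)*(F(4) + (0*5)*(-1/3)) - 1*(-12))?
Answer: 117612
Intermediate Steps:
F(C) = 2
(-3 + 6*(-5))**2*((61 - 13)*(F(4) + (0*5)*(-1/3)) - 1*(-12)) = (-3 + 6*(-5))**2*((61 - 13)*(2 + (0*5)*(-1/3)) - 1*(-12)) = (-3 - 30)**2*(48*(2 + 0*(-1*1/3)) + 12) = (-33)**2*(48*(2 + 0*(-1/3)) + 12) = 1089*(48*(2 + 0) + 12) = 1089*(48*2 + 12) = 1089*(96 + 12) = 1089*108 = 117612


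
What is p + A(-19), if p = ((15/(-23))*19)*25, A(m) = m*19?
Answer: -15428/23 ≈ -670.78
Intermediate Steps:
A(m) = 19*m
p = -7125/23 (p = ((15*(-1/23))*19)*25 = -15/23*19*25 = -285/23*25 = -7125/23 ≈ -309.78)
p + A(-19) = -7125/23 + 19*(-19) = -7125/23 - 361 = -15428/23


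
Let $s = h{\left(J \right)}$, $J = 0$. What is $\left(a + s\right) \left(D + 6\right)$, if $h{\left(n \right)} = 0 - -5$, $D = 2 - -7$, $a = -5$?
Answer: $0$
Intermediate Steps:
$D = 9$ ($D = 2 + 7 = 9$)
$h{\left(n \right)} = 5$ ($h{\left(n \right)} = 0 + 5 = 5$)
$s = 5$
$\left(a + s\right) \left(D + 6\right) = \left(-5 + 5\right) \left(9 + 6\right) = 0 \cdot 15 = 0$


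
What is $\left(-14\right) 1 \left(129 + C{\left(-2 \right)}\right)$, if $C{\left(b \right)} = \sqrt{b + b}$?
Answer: $-1806 - 28 i \approx -1806.0 - 28.0 i$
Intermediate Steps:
$C{\left(b \right)} = \sqrt{2} \sqrt{b}$ ($C{\left(b \right)} = \sqrt{2 b} = \sqrt{2} \sqrt{b}$)
$\left(-14\right) 1 \left(129 + C{\left(-2 \right)}\right) = \left(-14\right) 1 \left(129 + \sqrt{2} \sqrt{-2}\right) = - 14 \left(129 + \sqrt{2} i \sqrt{2}\right) = - 14 \left(129 + 2 i\right) = -1806 - 28 i$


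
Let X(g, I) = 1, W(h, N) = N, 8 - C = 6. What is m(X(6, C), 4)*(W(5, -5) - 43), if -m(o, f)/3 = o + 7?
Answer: 1152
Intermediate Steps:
C = 2 (C = 8 - 1*6 = 8 - 6 = 2)
m(o, f) = -21 - 3*o (m(o, f) = -3*(o + 7) = -3*(7 + o) = -21 - 3*o)
m(X(6, C), 4)*(W(5, -5) - 43) = (-21 - 3*1)*(-5 - 43) = (-21 - 3)*(-48) = -24*(-48) = 1152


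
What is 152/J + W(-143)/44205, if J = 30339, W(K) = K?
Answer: 793561/447045165 ≈ 0.0017751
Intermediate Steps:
152/J + W(-143)/44205 = 152/30339 - 143/44205 = 793561/447045165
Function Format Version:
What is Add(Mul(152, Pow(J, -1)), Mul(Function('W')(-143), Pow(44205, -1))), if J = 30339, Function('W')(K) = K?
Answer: Rational(793561, 447045165) ≈ 0.0017751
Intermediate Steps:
Add(Mul(152, Pow(J, -1)), Mul(Function('W')(-143), Pow(44205, -1))) = Add(Mul(152, Pow(30339, -1)), Mul(-143, Pow(44205, -1))) = Add(Mul(152, Rational(1, 30339)), Mul(-143, Rational(1, 44205))) = Add(Rational(152, 30339), Rational(-143, 44205)) = Rational(793561, 447045165)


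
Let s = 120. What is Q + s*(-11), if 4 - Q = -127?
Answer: -1189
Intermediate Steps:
Q = 131 (Q = 4 - 1*(-127) = 4 + 127 = 131)
Q + s*(-11) = 131 + 120*(-11) = 131 - 1320 = -1189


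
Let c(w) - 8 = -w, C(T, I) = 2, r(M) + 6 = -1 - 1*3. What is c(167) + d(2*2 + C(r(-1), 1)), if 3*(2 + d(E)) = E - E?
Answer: -161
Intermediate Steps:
r(M) = -10 (r(M) = -6 + (-1 - 1*3) = -6 + (-1 - 3) = -6 - 4 = -10)
d(E) = -2 (d(E) = -2 + (E - E)/3 = -2 + (⅓)*0 = -2 + 0 = -2)
c(w) = 8 - w
c(167) + d(2*2 + C(r(-1), 1)) = (8 - 1*167) - 2 = (8 - 167) - 2 = -159 - 2 = -161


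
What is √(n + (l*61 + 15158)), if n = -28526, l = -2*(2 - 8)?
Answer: 18*I*√39 ≈ 112.41*I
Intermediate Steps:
l = 12 (l = -2*(-6) = 12)
√(n + (l*61 + 15158)) = √(-28526 + (12*61 + 15158)) = √(-28526 + (732 + 15158)) = √(-28526 + 15890) = √(-12636) = 18*I*√39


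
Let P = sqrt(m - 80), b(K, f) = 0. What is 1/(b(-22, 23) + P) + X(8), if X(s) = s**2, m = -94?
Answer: 64 - I*sqrt(174)/174 ≈ 64.0 - 0.07581*I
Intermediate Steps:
P = I*sqrt(174) (P = sqrt(-94 - 80) = sqrt(-174) = I*sqrt(174) ≈ 13.191*I)
1/(b(-22, 23) + P) + X(8) = 1/(0 + I*sqrt(174)) + 8**2 = 1/(I*sqrt(174)) + 64 = -I*sqrt(174)/174 + 64 = 64 - I*sqrt(174)/174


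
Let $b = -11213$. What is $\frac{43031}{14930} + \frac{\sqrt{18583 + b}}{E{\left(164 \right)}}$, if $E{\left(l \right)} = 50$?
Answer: $\frac{43031}{14930} + \frac{\sqrt{7370}}{50} \approx 4.5992$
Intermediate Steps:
$\frac{43031}{14930} + \frac{\sqrt{18583 + b}}{E{\left(164 \right)}} = \frac{43031}{14930} + \frac{\sqrt{18583 - 11213}}{50} = 43031 \cdot \frac{1}{14930} + \sqrt{7370} \cdot \frac{1}{50} = \frac{43031}{14930} + \frac{\sqrt{7370}}{50}$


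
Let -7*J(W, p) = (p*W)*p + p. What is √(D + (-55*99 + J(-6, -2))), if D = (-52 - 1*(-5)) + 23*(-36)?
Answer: I*√309498/7 ≈ 79.475*I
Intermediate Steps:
J(W, p) = -p/7 - W*p²/7 (J(W, p) = -((p*W)*p + p)/7 = -((W*p)*p + p)/7 = -(W*p² + p)/7 = -(p + W*p²)/7 = -p/7 - W*p²/7)
D = -875 (D = (-52 + 5) - 828 = -47 - 828 = -875)
√(D + (-55*99 + J(-6, -2))) = √(-875 + (-55*99 - ⅐*(-2)*(1 - 6*(-2)))) = √(-875 + (-5445 - ⅐*(-2)*(1 + 12))) = √(-875 + (-5445 - ⅐*(-2)*13)) = √(-875 + (-5445 + 26/7)) = √(-875 - 38089/7) = √(-44214/7) = I*√309498/7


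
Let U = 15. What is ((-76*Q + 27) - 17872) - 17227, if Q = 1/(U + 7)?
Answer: -385830/11 ≈ -35075.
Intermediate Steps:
Q = 1/22 (Q = 1/(15 + 7) = 1/22 ≈ 0.045455)
((-76*Q + 27) - 17872) - 17227 = ((-76*1/22 + 27) - 17872) - 17227 = ((-38/11 + 27) - 17872) - 17227 = (259/11 - 17872) - 17227 = -196333/11 - 17227 = -385830/11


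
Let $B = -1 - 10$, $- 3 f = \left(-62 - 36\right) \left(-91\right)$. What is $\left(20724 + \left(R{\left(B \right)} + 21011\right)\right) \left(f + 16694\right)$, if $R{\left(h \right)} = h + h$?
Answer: $\frac{1717073932}{3} \approx 5.7236 \cdot 10^{8}$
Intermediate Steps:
$f = - \frac{8918}{3}$ ($f = - \frac{\left(-62 - 36\right) \left(-91\right)}{3} = - \frac{\left(-98\right) \left(-91\right)}{3} = \left(- \frac{1}{3}\right) 8918 = - \frac{8918}{3} \approx -2972.7$)
$B = -11$
$R{\left(h \right)} = 2 h$
$\left(20724 + \left(R{\left(B \right)} + 21011\right)\right) \left(f + 16694\right) = \left(20724 + \left(2 \left(-11\right) + 21011\right)\right) \left(- \frac{8918}{3} + 16694\right) = \left(20724 + \left(-22 + 21011\right)\right) \frac{41164}{3} = \left(20724 + 20989\right) \frac{41164}{3} = 41713 \cdot \frac{41164}{3} = \frac{1717073932}{3}$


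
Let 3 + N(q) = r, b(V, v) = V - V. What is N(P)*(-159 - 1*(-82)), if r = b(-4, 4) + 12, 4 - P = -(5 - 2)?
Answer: -693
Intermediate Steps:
b(V, v) = 0
P = 7 (P = 4 - (-1)*(5 - 2) = 4 - (-1)*3 = 4 - 1*(-3) = 4 + 3 = 7)
r = 12 (r = 0 + 12 = 12)
N(q) = 9 (N(q) = -3 + 12 = 9)
N(P)*(-159 - 1*(-82)) = 9*(-159 - 1*(-82)) = 9*(-159 + 82) = 9*(-77) = -693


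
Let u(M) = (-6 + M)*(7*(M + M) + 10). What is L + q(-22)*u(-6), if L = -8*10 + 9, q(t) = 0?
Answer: -71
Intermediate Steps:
L = -71 (L = -80 + 9 = -71)
u(M) = (-6 + M)*(10 + 14*M) (u(M) = (-6 + M)*(7*(2*M) + 10) = (-6 + M)*(14*M + 10) = (-6 + M)*(10 + 14*M))
L + q(-22)*u(-6) = -71 + 0*(-60 - 74*(-6) + 14*(-6)²) = -71 + 0*(-60 + 444 + 14*36) = -71 + 0*(-60 + 444 + 504) = -71 + 0*888 = -71 + 0 = -71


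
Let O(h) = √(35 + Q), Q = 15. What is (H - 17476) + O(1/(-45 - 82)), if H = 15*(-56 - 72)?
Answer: -19396 + 5*√2 ≈ -19389.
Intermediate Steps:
H = -1920 (H = 15*(-128) = -1920)
O(h) = 5*√2 (O(h) = √(35 + 15) = √50 = 5*√2)
(H - 17476) + O(1/(-45 - 82)) = (-1920 - 17476) + 5*√2 = -19396 + 5*√2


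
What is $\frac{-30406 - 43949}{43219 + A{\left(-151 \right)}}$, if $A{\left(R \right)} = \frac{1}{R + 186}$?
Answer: $- \frac{867475}{504222} \approx -1.7204$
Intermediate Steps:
$A{\left(R \right)} = \frac{1}{186 + R}$
$\frac{-30406 - 43949}{43219 + A{\left(-151 \right)}} = \frac{-30406 - 43949}{43219 + \frac{1}{186 - 151}} = - \frac{74355}{43219 + \frac{1}{35}} = - \frac{74355}{\frac{1512666}{35}} = \left(-74355\right) \frac{35}{1512666} = - \frac{867475}{504222}$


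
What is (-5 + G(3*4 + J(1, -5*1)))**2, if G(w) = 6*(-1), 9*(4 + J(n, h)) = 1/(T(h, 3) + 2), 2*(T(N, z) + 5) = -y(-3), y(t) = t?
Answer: 121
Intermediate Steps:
T(N, z) = -7/2 (T(N, z) = -5 + (-1*(-3))/2 = -5 + (1/2)*3 = -5 + 3/2 = -7/2)
J(n, h) = -110/27 (J(n, h) = -4 + 1/(9*(-7/2 + 2)) = -4 + 1/(9*(-3/2)) = -4 + (1/9)*(-2/3) = -4 - 2/27 = -110/27)
G(w) = -6
(-5 + G(3*4 + J(1, -5*1)))**2 = (-5 - 6)**2 = (-11)**2 = 121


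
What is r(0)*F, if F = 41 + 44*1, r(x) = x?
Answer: 0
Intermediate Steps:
F = 85 (F = 41 + 44 = 85)
r(0)*F = 0*85 = 0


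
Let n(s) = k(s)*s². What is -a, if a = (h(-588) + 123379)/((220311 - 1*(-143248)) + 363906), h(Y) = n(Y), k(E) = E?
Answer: 203174093/727465 ≈ 279.29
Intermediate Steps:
n(s) = s³ (n(s) = s*s² = s³)
h(Y) = Y³
a = -203174093/727465 (a = ((-588)³ + 123379)/((220311 - 1*(-143248)) + 363906) = (-203297472 + 123379)/((220311 + 143248) + 363906) = -203174093/(363559 + 363906) = -203174093/727465 ≈ -279.29)
-a = -1*(-203174093/727465) = 203174093/727465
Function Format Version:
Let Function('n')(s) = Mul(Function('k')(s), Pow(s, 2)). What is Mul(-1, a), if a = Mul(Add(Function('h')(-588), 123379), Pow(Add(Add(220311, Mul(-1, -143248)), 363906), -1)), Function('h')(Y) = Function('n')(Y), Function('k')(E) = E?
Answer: Rational(203174093, 727465) ≈ 279.29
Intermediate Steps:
Function('n')(s) = Pow(s, 3) (Function('n')(s) = Mul(s, Pow(s, 2)) = Pow(s, 3))
Function('h')(Y) = Pow(Y, 3)
a = Rational(-203174093, 727465) (a = Mul(Add(Pow(-588, 3), 123379), Pow(Add(Add(220311, Mul(-1, -143248)), 363906), -1)) = Mul(Add(-203297472, 123379), Pow(Add(Add(220311, 143248), 363906), -1)) = Mul(-203174093, Pow(Add(363559, 363906), -1)) = Mul(-203174093, Pow(727465, -1)) = Mul(-203174093, Rational(1, 727465)) = Rational(-203174093, 727465) ≈ -279.29)
Mul(-1, a) = Mul(-1, Rational(-203174093, 727465)) = Rational(203174093, 727465)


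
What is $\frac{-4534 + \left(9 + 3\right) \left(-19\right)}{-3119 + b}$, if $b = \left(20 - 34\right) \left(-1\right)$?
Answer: $\frac{4762}{3105} \approx 1.5337$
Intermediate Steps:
$b = 14$ ($b = \left(-14\right) \left(-1\right) = 14$)
$\frac{-4534 + \left(9 + 3\right) \left(-19\right)}{-3119 + b} = \frac{-4534 + \left(9 + 3\right) \left(-19\right)}{-3119 + 14} = \frac{-4534 + 12 \left(-19\right)}{-3105} = \left(-4534 - 228\right) \left(- \frac{1}{3105}\right) = \left(-4762\right) \left(- \frac{1}{3105}\right) = \frac{4762}{3105}$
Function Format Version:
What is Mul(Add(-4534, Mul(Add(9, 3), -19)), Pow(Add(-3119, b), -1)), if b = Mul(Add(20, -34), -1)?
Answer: Rational(4762, 3105) ≈ 1.5337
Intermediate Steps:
b = 14 (b = Mul(-14, -1) = 14)
Mul(Add(-4534, Mul(Add(9, 3), -19)), Pow(Add(-3119, b), -1)) = Mul(Add(-4534, Mul(Add(9, 3), -19)), Pow(Add(-3119, 14), -1)) = Mul(Add(-4534, Mul(12, -19)), Pow(-3105, -1)) = Mul(Add(-4534, -228), Rational(-1, 3105)) = Mul(-4762, Rational(-1, 3105)) = Rational(4762, 3105)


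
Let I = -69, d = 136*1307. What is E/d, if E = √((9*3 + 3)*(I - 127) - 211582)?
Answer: 7*I*√4438/177752 ≈ 0.0026235*I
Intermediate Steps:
d = 177752
E = 7*I*√4438 (E = √((9*3 + 3)*(-69 - 127) - 211582) = √((27 + 3)*(-196) - 211582) = √(30*(-196) - 211582) = √(-5880 - 211582) = √(-217462) = 7*I*√4438 ≈ 466.33*I)
E/d = (7*I*√4438)/177752 = (7*I*√4438)*(1/177752) = 7*I*√4438/177752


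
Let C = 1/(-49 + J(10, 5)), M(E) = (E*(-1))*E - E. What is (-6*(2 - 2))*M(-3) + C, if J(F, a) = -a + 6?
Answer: -1/48 ≈ -0.020833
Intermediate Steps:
J(F, a) = 6 - a
M(E) = -E - E² (M(E) = (-E)*E - E = -E² - E = -E - E²)
C = -1/48 (C = 1/(-49 + (6 - 1*5)) = 1/(-49 + (6 - 5)) = 1/(-49 + 1) = 1/(-48) = -1/48 ≈ -0.020833)
(-6*(2 - 2))*M(-3) + C = (-6*(2 - 2))*(-1*(-3)*(1 - 3)) - 1/48 = (-6*0)*(-1*(-3)*(-2)) - 1/48 = 0*(-6) - 1/48 = 0 - 1/48 = -1/48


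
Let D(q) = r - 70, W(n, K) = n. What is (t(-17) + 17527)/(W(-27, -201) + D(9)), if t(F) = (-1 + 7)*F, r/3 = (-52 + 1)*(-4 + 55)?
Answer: -697/316 ≈ -2.2057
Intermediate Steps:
r = -7803 (r = 3*((-52 + 1)*(-4 + 55)) = 3*(-51*51) = 3*(-2601) = -7803)
t(F) = 6*F
D(q) = -7873 (D(q) = -7803 - 70 = -7873)
(t(-17) + 17527)/(W(-27, -201) + D(9)) = (6*(-17) + 17527)/(-27 - 7873) = (-102 + 17527)/(-7900) = 17425*(-1/7900) = -697/316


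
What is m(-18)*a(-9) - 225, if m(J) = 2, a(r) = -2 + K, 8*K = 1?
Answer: -915/4 ≈ -228.75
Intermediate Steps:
K = 1/8 (K = (1/8)*1 = 1/8 ≈ 0.12500)
a(r) = -15/8 (a(r) = -2 + 1/8 = -15/8)
m(-18)*a(-9) - 225 = 2*(-15/8) - 225 = -15/4 - 225 = -915/4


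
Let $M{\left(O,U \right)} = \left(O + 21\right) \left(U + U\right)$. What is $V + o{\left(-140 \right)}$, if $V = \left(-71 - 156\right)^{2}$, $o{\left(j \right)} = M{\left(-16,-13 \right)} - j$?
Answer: $51539$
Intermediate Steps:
$M{\left(O,U \right)} = 2 U \left(21 + O\right)$ ($M{\left(O,U \right)} = \left(21 + O\right) 2 U = 2 U \left(21 + O\right)$)
$o{\left(j \right)} = -130 - j$ ($o{\left(j \right)} = 2 \left(-13\right) \left(21 - 16\right) - j = 2 \left(-13\right) 5 - j = -130 - j$)
$V = 51529$ ($V = \left(-227\right)^{2} = 51529$)
$V + o{\left(-140 \right)} = 51529 - -10 = 51529 + \left(-130 + 140\right) = 51529 + 10 = 51539$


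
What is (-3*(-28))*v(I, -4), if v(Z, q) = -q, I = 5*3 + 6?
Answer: 336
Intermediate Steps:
I = 21 (I = 15 + 6 = 21)
(-3*(-28))*v(I, -4) = (-3*(-28))*(-1*(-4)) = 84*4 = 336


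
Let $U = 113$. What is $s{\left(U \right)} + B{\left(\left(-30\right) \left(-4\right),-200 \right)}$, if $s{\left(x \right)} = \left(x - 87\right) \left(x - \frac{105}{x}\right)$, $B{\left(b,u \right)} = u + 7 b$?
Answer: $\frac{401584}{113} \approx 3553.8$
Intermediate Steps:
$s{\left(x \right)} = \left(-87 + x\right) \left(x - \frac{105}{x}\right)$
$s{\left(U \right)} + B{\left(\left(-30\right) \left(-4\right),-200 \right)} = \left(-105 + 113^{2} - 9831 + \frac{9135}{113}\right) - \left(200 - 7 \left(\left(-30\right) \left(-4\right)\right)\right) = \left(-105 + 12769 - 9831 + 9135 \cdot \frac{1}{113}\right) + \left(-200 + 7 \cdot 120\right) = \left(-105 + 12769 - 9831 + \frac{9135}{113}\right) + \left(-200 + 840\right) = \frac{329264}{113} + 640 = \frac{401584}{113}$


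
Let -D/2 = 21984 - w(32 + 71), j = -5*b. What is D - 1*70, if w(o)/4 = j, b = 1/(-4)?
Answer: -44028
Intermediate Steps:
b = -¼ ≈ -0.25000
j = 5/4 (j = -5*(-¼) = 5/4 ≈ 1.2500)
w(o) = 5 (w(o) = 4*(5/4) = 5)
D = -43958 (D = -2*(21984 - 1*5) = -2*(21984 - 5) = -2*21979 = -43958)
D - 1*70 = -43958 - 1*70 = -43958 - 70 = -44028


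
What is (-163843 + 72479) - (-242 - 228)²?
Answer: -312264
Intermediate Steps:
(-163843 + 72479) - (-242 - 228)² = -91364 - 1*(-470)² = -91364 - 1*220900 = -91364 - 220900 = -312264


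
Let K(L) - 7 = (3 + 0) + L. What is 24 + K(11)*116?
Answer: 2460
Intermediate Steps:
K(L) = 10 + L (K(L) = 7 + ((3 + 0) + L) = 7 + (3 + L) = 10 + L)
24 + K(11)*116 = 24 + (10 + 11)*116 = 24 + 21*116 = 24 + 2436 = 2460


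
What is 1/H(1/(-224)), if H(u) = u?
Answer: -224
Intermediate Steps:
1/H(1/(-224)) = 1/(1/(-224)) = 1/(-1/224) = -224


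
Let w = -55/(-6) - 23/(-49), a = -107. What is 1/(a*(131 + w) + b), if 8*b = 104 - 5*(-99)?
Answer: -1176/17608463 ≈ -6.6786e-5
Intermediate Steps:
w = 2833/294 (w = -55*(-⅙) - 23*(-1/49) = 55/6 + 23/49 = 2833/294 ≈ 9.6360)
b = 599/8 (b = (104 - 5*(-99))/8 = (104 + 495)/8 = (⅛)*599 = 599/8 ≈ 74.875)
1/(a*(131 + w) + b) = 1/(-107*(131 + 2833/294) + 599/8) = 1/(-107*41347/294 + 599/8) = 1/(-4424129/294 + 599/8) = 1/(-17608463/1176) = -1176/17608463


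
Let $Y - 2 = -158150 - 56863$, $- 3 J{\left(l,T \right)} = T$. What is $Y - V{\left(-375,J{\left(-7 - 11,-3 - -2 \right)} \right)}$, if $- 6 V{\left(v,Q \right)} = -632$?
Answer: $- \frac{645349}{3} \approx -2.1512 \cdot 10^{5}$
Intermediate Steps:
$J{\left(l,T \right)} = - \frac{T}{3}$
$V{\left(v,Q \right)} = \frac{316}{3}$ ($V{\left(v,Q \right)} = \left(- \frac{1}{6}\right) \left(-632\right) = \frac{316}{3}$)
$Y = -215011$ ($Y = 2 - 215013 = -215011$)
$Y - V{\left(-375,J{\left(-7 - 11,-3 - -2 \right)} \right)} = -215011 - \frac{316}{3} = - \frac{645349}{3}$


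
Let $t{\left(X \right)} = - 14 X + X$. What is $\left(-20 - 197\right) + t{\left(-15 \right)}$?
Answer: $-22$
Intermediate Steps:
$t{\left(X \right)} = - 13 X$
$\left(-20 - 197\right) + t{\left(-15 \right)} = \left(-20 - 197\right) - -195 = -217 + 195 = -22$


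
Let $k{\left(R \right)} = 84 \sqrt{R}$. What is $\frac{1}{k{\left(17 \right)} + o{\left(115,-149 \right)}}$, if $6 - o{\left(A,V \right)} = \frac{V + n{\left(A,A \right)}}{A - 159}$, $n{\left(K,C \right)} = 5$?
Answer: $- \frac{55}{2418882} + \frac{847 \sqrt{17}}{1209441} \approx 0.0028648$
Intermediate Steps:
$o{\left(A,V \right)} = 6 - \frac{5 + V}{-159 + A}$ ($o{\left(A,V \right)} = 6 - \frac{V + 5}{A - 159} = 6 - \frac{5 + V}{-159 + A}$)
$\frac{1}{k{\left(17 \right)} + o{\left(115,-149 \right)}} = \frac{1}{84 \sqrt{17} + \frac{-959 - -149 + 6 \cdot 115}{-159 + 115}} = \frac{1}{84 \sqrt{17} + \frac{-959 + 149 + 690}{-44}} = \frac{1}{84 \sqrt{17} - - \frac{30}{11}} = \frac{1}{84 \sqrt{17} + \frac{30}{11}} = \frac{1}{\frac{30}{11} + 84 \sqrt{17}}$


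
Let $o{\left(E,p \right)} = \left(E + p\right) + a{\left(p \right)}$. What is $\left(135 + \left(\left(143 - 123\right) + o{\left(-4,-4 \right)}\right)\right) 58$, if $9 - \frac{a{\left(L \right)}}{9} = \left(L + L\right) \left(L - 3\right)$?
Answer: $-16008$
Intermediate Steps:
$a{\left(L \right)} = 81 - 18 L \left(-3 + L\right)$ ($a{\left(L \right)} = 81 - 9 \left(L + L\right) \left(L - 3\right) = 81 - 9 \cdot 2 L \left(-3 + L\right) = 81 - 18 L \left(-3 + L\right)$)
$o{\left(E,p \right)} = 81 + E - 18 p^{2} + 55 p$ ($o{\left(E,p \right)} = \left(E + p\right) + \left(81 - 18 p^{2} + 54 p\right) = 81 + E - 18 p^{2} + 55 p$)
$\left(135 + \left(\left(143 - 123\right) + o{\left(-4,-4 \right)}\right)\right) 58 = \left(135 + \left(\left(143 - 123\right) + \left(81 - 4 - 18 \left(-4\right)^{2} + 55 \left(-4\right)\right)\right)\right) 58 = \left(135 + \left(20 - 431\right)\right) 58 = \left(135 - 411\right) 58 = \left(-276\right) 58 = -16008$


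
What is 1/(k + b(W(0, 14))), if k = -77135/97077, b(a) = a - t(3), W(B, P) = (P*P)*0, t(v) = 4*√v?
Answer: 7488034395/446399500367 - 37695775716*√3/446399500367 ≈ -0.12949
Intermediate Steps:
W(B, P) = 0 (W(B, P) = P²*0 = 0)
b(a) = a - 4*√3
k = -77135/97077 (k = -77135*1/97077 = -77135/97077 ≈ -0.79458)
1/(k + b(W(0, 14))) = 1/(-77135/97077 + (0 - 4*√3)) = 1/(-77135/97077 - 4*√3)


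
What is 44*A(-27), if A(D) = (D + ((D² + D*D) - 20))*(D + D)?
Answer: -3352536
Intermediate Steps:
A(D) = 2*D*(-20 + D + 2*D²) (A(D) = (D + ((D² + D²) - 20))*(2*D) = (D + (2*D² - 20))*(2*D) = (D + (-20 + 2*D²))*(2*D) = (-20 + D + 2*D²)*(2*D) = 2*D*(-20 + D + 2*D²))
44*A(-27) = 44*(2*(-27)*(-20 - 27 + 2*(-27)²)) = 44*(2*(-27)*(-20 - 27 + 2*729)) = 44*(2*(-27)*(-20 - 27 + 1458)) = 44*(2*(-27)*1411) = 44*(-76194) = -3352536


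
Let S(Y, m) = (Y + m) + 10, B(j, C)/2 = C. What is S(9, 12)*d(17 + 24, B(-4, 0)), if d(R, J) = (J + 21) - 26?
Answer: -155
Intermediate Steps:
B(j, C) = 2*C
S(Y, m) = 10 + Y + m
d(R, J) = -5 + J (d(R, J) = (21 + J) - 26 = -5 + J)
S(9, 12)*d(17 + 24, B(-4, 0)) = (10 + 9 + 12)*(-5 + 2*0) = 31*(-5 + 0) = 31*(-5) = -155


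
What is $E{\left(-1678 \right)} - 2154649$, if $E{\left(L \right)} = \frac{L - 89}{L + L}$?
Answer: $- \frac{7231000277}{3356} \approx -2.1546 \cdot 10^{6}$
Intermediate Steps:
$E{\left(L \right)} = \frac{-89 + L}{2 L}$
$E{\left(-1678 \right)} - 2154649 = \frac{-89 - 1678}{2 \left(-1678\right)} - 2154649 = \frac{1}{2} \left(- \frac{1}{1678}\right) \left(-1767\right) - 2154649 = \frac{1767}{3356} - 2154649 = - \frac{7231000277}{3356}$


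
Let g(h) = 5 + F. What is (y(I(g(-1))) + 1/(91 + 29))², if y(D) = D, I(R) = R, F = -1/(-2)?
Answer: 436921/14400 ≈ 30.342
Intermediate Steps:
F = ½ (F = -1*(-½) = ½ ≈ 0.50000)
g(h) = 11/2 (g(h) = 5 + ½ = 11/2)
(y(I(g(-1))) + 1/(91 + 29))² = (11/2 + 1/(91 + 29))² = (11/2 + 1/120)² = (661/120)² = 436921/14400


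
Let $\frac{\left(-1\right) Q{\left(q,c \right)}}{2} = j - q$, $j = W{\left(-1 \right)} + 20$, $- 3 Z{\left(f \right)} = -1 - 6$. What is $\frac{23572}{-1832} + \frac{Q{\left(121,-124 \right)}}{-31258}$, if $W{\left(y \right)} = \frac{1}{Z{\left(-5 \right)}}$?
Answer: $- \frac{645034311}{50106574} \approx -12.873$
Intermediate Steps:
$Z{\left(f \right)} = \frac{7}{3}$ ($Z{\left(f \right)} = - \frac{-1 - 6}{3} = \left(- \frac{1}{3}\right) \left(-7\right) = \frac{7}{3}$)
$W{\left(y \right)} = \frac{3}{7}$ ($W{\left(y \right)} = \frac{1}{\frac{7}{3}} = \frac{3}{7}$)
$j = \frac{143}{7}$ ($j = \frac{3}{7} + 20 = \frac{143}{7} \approx 20.429$)
$Q{\left(q,c \right)} = - \frac{286}{7} + 2 q$ ($Q{\left(q,c \right)} = - 2 \left(\frac{143}{7} - q\right) = - \frac{286}{7} + 2 q$)
$\frac{23572}{-1832} + \frac{Q{\left(121,-124 \right)}}{-31258} = \frac{23572}{-1832} + \frac{- \frac{286}{7} + 2 \cdot 121}{-31258} = 23572 \left(- \frac{1}{1832}\right) + \left(- \frac{286}{7} + 242\right) \left(- \frac{1}{31258}\right) = - \frac{5893}{458} + \frac{1408}{7} \left(- \frac{1}{31258}\right) = - \frac{5893}{458} - \frac{704}{109403} = - \frac{645034311}{50106574}$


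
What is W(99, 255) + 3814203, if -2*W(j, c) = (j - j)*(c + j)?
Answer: 3814203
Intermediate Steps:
W(j, c) = 0 (W(j, c) = -(j - j)*(c + j)/2 = -0*(c + j) = -½*0 = 0)
W(99, 255) + 3814203 = 0 + 3814203 = 3814203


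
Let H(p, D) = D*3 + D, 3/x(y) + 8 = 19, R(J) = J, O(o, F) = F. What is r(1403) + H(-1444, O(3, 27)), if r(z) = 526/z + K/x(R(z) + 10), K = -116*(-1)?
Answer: 2246378/4209 ≈ 533.71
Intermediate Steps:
K = 116
x(y) = 3/11 (x(y) = 3/(-8 + 19) = 3/11)
H(p, D) = 4*D (H(p, D) = 3*D + D = 4*D)
r(z) = 1276/3 + 526/z (r(z) = 526/z + 116/(3/11) = 526/z + 116*(11/3) = 526/z + 1276/3 = 1276/3 + 526/z)
r(1403) + H(-1444, O(3, 27)) = (1276/3 + 526/1403) + 4*27 = (1276/3 + 526*(1/1403)) + 108 = (1276/3 + 526/1403) + 108 = 1791806/4209 + 108 = 2246378/4209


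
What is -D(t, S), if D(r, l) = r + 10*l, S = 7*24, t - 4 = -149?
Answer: -1535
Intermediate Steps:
t = -145 (t = 4 - 149 = -145)
S = 168
-D(t, S) = -(-145 + 10*168) = -(-145 + 1680) = -1*1535 = -1535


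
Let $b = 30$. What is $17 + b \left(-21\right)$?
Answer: $-613$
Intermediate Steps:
$17 + b \left(-21\right) = 17 + 30 \left(-21\right) = 17 - 630 = -613$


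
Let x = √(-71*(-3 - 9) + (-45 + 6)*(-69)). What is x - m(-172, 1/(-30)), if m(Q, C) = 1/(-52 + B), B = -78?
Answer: 1/130 + √3543 ≈ 59.531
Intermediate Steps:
m(Q, C) = -1/130 (m(Q, C) = 1/(-52 - 78) = 1/(-130) = -1/130)
x = √3543 (x = √(-71*(-12) - 39*(-69)) = √(852 + 2691) = √3543 ≈ 59.523)
x - m(-172, 1/(-30)) = √3543 - 1*(-1/130) = √3543 + 1/130 = 1/130 + √3543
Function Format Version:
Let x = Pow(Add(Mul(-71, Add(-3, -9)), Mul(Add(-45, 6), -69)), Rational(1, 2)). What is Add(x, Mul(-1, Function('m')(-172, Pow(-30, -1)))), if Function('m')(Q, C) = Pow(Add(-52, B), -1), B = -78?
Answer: Add(Rational(1, 130), Pow(3543, Rational(1, 2))) ≈ 59.531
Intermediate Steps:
Function('m')(Q, C) = Rational(-1, 130) (Function('m')(Q, C) = Pow(Add(-52, -78), -1) = Pow(-130, -1) = Rational(-1, 130))
x = Pow(3543, Rational(1, 2)) (x = Pow(Add(Mul(-71, -12), Mul(-39, -69)), Rational(1, 2)) = Pow(Add(852, 2691), Rational(1, 2)) = Pow(3543, Rational(1, 2)) ≈ 59.523)
Add(x, Mul(-1, Function('m')(-172, Pow(-30, -1)))) = Add(Pow(3543, Rational(1, 2)), Mul(-1, Rational(-1, 130))) = Add(Pow(3543, Rational(1, 2)), Rational(1, 130)) = Add(Rational(1, 130), Pow(3543, Rational(1, 2)))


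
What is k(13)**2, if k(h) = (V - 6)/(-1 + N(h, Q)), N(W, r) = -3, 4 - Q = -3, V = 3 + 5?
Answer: 1/4 ≈ 0.25000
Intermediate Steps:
V = 8
Q = 7 (Q = 4 - 1*(-3) = 4 + 3 = 7)
k(h) = -1/2 (k(h) = (8 - 6)/(-1 - 3) = 2/(-4) = 2*(-1/4) = -1/2)
k(13)**2 = (-1/2)**2 = 1/4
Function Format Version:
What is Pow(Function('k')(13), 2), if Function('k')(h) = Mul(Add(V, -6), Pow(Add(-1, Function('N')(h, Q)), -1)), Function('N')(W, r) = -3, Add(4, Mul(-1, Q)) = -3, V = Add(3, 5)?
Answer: Rational(1, 4) ≈ 0.25000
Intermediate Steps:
V = 8
Q = 7 (Q = Add(4, Mul(-1, -3)) = Add(4, 3) = 7)
Function('k')(h) = Rational(-1, 2) (Function('k')(h) = Mul(Add(8, -6), Pow(Add(-1, -3), -1)) = Mul(2, Pow(-4, -1)) = Mul(2, Rational(-1, 4)) = Rational(-1, 2))
Pow(Function('k')(13), 2) = Pow(Rational(-1, 2), 2) = Rational(1, 4)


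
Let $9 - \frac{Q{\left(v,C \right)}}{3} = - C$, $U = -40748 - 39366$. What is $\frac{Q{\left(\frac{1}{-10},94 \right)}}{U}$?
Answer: $- \frac{309}{80114} \approx -0.003857$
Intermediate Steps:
$U = -80114$ ($U = -40748 - 39366 = -80114$)
$Q{\left(v,C \right)} = 27 + 3 C$ ($Q{\left(v,C \right)} = 27 - 3 \left(- C\right) = 27 + 3 C$)
$\frac{Q{\left(\frac{1}{-10},94 \right)}}{U} = \frac{27 + 3 \cdot 94}{-80114} = \left(27 + 282\right) \left(- \frac{1}{80114}\right) = 309 \left(- \frac{1}{80114}\right) = - \frac{309}{80114}$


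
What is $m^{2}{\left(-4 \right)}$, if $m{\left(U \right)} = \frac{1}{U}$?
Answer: $\frac{1}{16} \approx 0.0625$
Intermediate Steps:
$m^{2}{\left(-4 \right)} = \left(\frac{1}{-4}\right)^{2} = \left(- \frac{1}{4}\right)^{2} = \frac{1}{16}$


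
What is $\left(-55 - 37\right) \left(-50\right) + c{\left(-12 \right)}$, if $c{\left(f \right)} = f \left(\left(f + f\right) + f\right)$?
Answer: $5032$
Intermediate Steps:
$c{\left(f \right)} = 3 f^{2}$ ($c{\left(f \right)} = f \left(2 f + f\right) = f 3 f = 3 f^{2}$)
$\left(-55 - 37\right) \left(-50\right) + c{\left(-12 \right)} = \left(-55 - 37\right) \left(-50\right) + 3 \left(-12\right)^{2} = \left(-55 - 37\right) \left(-50\right) + 3 \cdot 144 = \left(-92\right) \left(-50\right) + 432 = 4600 + 432 = 5032$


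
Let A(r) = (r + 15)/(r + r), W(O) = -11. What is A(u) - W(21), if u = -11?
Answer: 119/11 ≈ 10.818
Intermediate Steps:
A(r) = (15 + r)/(2*r) (A(r) = (15 + r)/((2*r)) = (15 + r)*(1/(2*r)) = (15 + r)/(2*r))
A(u) - W(21) = (½)*(15 - 11)/(-11) - 1*(-11) = (½)*(-1/11)*4 + 11 = -2/11 + 11 = 119/11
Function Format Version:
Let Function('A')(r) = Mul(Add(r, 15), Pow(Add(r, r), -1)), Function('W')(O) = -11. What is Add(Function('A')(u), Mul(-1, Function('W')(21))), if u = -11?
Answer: Rational(119, 11) ≈ 10.818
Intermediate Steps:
Function('A')(r) = Mul(Rational(1, 2), Pow(r, -1), Add(15, r)) (Function('A')(r) = Mul(Add(15, r), Pow(Mul(2, r), -1)) = Mul(Add(15, r), Mul(Rational(1, 2), Pow(r, -1))) = Mul(Rational(1, 2), Pow(r, -1), Add(15, r)))
Add(Function('A')(u), Mul(-1, Function('W')(21))) = Add(Mul(Rational(1, 2), Pow(-11, -1), Add(15, -11)), Mul(-1, -11)) = Add(Mul(Rational(1, 2), Rational(-1, 11), 4), 11) = Add(Rational(-2, 11), 11) = Rational(119, 11)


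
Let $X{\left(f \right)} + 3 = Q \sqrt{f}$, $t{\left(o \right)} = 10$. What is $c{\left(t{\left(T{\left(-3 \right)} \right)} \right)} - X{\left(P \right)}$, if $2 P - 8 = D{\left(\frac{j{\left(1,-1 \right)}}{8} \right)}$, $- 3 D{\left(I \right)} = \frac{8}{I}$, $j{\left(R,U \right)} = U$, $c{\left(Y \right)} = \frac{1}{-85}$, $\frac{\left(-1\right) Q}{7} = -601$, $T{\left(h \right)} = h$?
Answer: $\frac{254}{85} - \frac{8414 \sqrt{33}}{3} \approx -16109.0$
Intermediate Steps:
$Q = 4207$ ($Q = \left(-7\right) \left(-601\right) = 4207$)
$c{\left(Y \right)} = - \frac{1}{85}$
$D{\left(I \right)} = - \frac{8}{3 I}$ ($D{\left(I \right)} = - \frac{8 \frac{1}{I}}{3} = - \frac{8}{3 I}$)
$P = \frac{44}{3}$ ($P = 4 + \frac{\left(- \frac{8}{3}\right) \frac{1}{\left(-1\right) \frac{1}{8}}}{2} = 4 + \frac{\left(- \frac{8}{3}\right) \frac{1}{- \frac{1}{8}}}{2} = 4 + \frac{\left(- \frac{8}{3}\right) \left(-8\right)}{2} = 4 + \frac{1}{2} \cdot \frac{64}{3} = 4 + \frac{32}{3} = \frac{44}{3} \approx 14.667$)
$X{\left(f \right)} = -3 + 4207 \sqrt{f}$
$c{\left(t{\left(T{\left(-3 \right)} \right)} \right)} - X{\left(P \right)} = - \frac{1}{85} - \left(-3 + 4207 \sqrt{\frac{44}{3}}\right) = - \frac{1}{85} - \left(-3 + 4207 \frac{2 \sqrt{33}}{3}\right) = - \frac{1}{85} - \left(-3 + \frac{8414 \sqrt{33}}{3}\right) = - \frac{1}{85} + \left(3 - \frac{8414 \sqrt{33}}{3}\right) = \frac{254}{85} - \frac{8414 \sqrt{33}}{3}$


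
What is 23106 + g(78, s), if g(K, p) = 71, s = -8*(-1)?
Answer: 23177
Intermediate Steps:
s = 8
23106 + g(78, s) = 23106 + 71 = 23177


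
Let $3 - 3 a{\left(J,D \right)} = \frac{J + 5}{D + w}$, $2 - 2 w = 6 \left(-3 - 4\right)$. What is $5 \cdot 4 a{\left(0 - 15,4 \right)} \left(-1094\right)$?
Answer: $- \frac{962720}{39} \approx -24685.0$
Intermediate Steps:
$w = 22$ ($w = 1 - \frac{6 \left(-3 - 4\right)}{2} = 1 - \frac{6 \left(-7\right)}{2} = 1 - -21 = 1 + 21 = 22$)
$a{\left(J,D \right)} = 1 - \frac{5 + J}{3 \left(22 + D\right)}$ ($a{\left(J,D \right)} = 1 - \frac{\left(J + 5\right) \frac{1}{D + 22}}{3} = 1 - \frac{\left(5 + J\right) \frac{1}{22 + D}}{3} = 1 - \frac{\frac{1}{22 + D} \left(5 + J\right)}{3} = 1 - \frac{5 + J}{3 \left(22 + D\right)}$)
$5 \cdot 4 a{\left(0 - 15,4 \right)} \left(-1094\right) = 5 \cdot 4 \frac{61 - \left(0 - 15\right) + 3 \cdot 4}{3 \left(22 + 4\right)} \left(-1094\right) = 20 \frac{61 - \left(0 - 15\right) + 12}{3 \cdot 26} \left(-1094\right) = 20 \cdot \frac{1}{3} \cdot \frac{1}{26} \left(61 - -15 + 12\right) \left(-1094\right) = 20 \cdot \frac{1}{3} \cdot \frac{1}{26} \left(61 + 15 + 12\right) \left(-1094\right) = 20 \cdot \frac{1}{3} \cdot \frac{1}{26} \cdot 88 \left(-1094\right) = 20 \cdot \frac{44}{39} \left(-1094\right) = \frac{880}{39} \left(-1094\right) = - \frac{962720}{39}$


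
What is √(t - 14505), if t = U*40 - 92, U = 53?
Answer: I*√12477 ≈ 111.7*I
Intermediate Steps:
t = 2028 (t = 53*40 - 92 = 2120 - 92 = 2028)
√(t - 14505) = √(2028 - 14505) = √(-12477) = I*√12477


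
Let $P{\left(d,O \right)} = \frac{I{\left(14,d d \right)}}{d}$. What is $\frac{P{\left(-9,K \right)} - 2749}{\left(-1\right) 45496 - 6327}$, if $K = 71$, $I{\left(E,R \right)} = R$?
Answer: $\frac{2758}{51823} \approx 0.05322$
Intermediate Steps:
$P{\left(d,O \right)} = d$ ($P{\left(d,O \right)} = \frac{d d}{d} = \frac{d^{2}}{d} = d$)
$\frac{P{\left(-9,K \right)} - 2749}{\left(-1\right) 45496 - 6327} = \frac{-9 - 2749}{\left(-1\right) 45496 - 6327} = - \frac{2758}{-45496 - 6327} = - \frac{2758}{-51823} = \left(-2758\right) \left(- \frac{1}{51823}\right) = \frac{2758}{51823}$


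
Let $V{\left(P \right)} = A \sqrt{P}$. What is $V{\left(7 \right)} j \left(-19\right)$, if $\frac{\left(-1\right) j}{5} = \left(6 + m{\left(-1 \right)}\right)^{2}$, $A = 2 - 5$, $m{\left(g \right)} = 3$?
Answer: $- 23085 \sqrt{7} \approx -61077.0$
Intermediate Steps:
$A = -3$ ($A = 2 - 5 = -3$)
$V{\left(P \right)} = - 3 \sqrt{P}$
$j = -405$ ($j = - 5 \left(6 + 3\right)^{2} = - 5 \cdot 9^{2} = \left(-5\right) 81 = -405$)
$V{\left(7 \right)} j \left(-19\right) = - 3 \sqrt{7} \left(-405\right) \left(-19\right) = 1215 \sqrt{7} \left(-19\right) = - 23085 \sqrt{7}$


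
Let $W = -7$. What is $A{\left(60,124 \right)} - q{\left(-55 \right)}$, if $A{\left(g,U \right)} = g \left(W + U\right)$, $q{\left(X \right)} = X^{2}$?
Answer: $3995$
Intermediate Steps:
$A{\left(g,U \right)} = g \left(-7 + U\right)$
$A{\left(60,124 \right)} - q{\left(-55 \right)} = 60 \left(-7 + 124\right) - \left(-55\right)^{2} = 60 \cdot 117 - 3025 = 7020 - 3025 = 3995$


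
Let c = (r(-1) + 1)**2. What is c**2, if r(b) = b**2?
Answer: 16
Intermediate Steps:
c = 4 (c = ((-1)**2 + 1)**2 = (1 + 1)**2 = 2**2 = 4)
c**2 = 4**2 = 16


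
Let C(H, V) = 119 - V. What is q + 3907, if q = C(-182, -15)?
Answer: 4041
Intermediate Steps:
q = 134 (q = 119 - 1*(-15) = 119 + 15 = 134)
q + 3907 = 134 + 3907 = 4041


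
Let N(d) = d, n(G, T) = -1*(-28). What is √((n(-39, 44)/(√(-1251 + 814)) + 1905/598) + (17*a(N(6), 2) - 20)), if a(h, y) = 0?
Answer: √(-2170653290 - 8271536*I*√437)/11362 ≈ 0.16319 - 4.1038*I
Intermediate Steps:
n(G, T) = 28
√((n(-39, 44)/(√(-1251 + 814)) + 1905/598) + (17*a(N(6), 2) - 20)) = √((28/(√(-1251 + 814)) + 1905/598) + (17*0 - 20)) = √((28/(√(-437)) + 1905*(1/598)) + (0 - 20)) = √((28/((I*√437)) + 1905/598) - 20) = √((28*(-I*√437/437) + 1905/598) - 20) = √((-28*I*√437/437 + 1905/598) - 20) = √((1905/598 - 28*I*√437/437) - 20) = √(-10055/598 - 28*I*√437/437)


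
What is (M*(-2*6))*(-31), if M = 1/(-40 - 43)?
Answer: -372/83 ≈ -4.4819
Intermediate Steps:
M = -1/83 (M = 1/(-83) = -1/83 ≈ -0.012048)
(M*(-2*6))*(-31) = -(-2)*6/83*(-31) = -1/83*(-12)*(-31) = (12/83)*(-31) = -372/83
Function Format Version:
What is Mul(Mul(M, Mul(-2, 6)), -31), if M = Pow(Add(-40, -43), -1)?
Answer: Rational(-372, 83) ≈ -4.4819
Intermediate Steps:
M = Rational(-1, 83) (M = Pow(-83, -1) = Rational(-1, 83) ≈ -0.012048)
Mul(Mul(M, Mul(-2, 6)), -31) = Mul(Mul(Rational(-1, 83), Mul(-2, 6)), -31) = Mul(Mul(Rational(-1, 83), -12), -31) = Mul(Rational(12, 83), -31) = Rational(-372, 83)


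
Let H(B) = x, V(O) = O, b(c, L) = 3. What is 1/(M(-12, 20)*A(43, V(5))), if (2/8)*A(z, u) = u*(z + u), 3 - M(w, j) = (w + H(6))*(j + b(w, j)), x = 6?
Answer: 1/135360 ≈ 7.3877e-6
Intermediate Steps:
H(B) = 6
M(w, j) = 3 - (3 + j)*(6 + w) (M(w, j) = 3 - (w + 6)*(j + 3) = 3 - (6 + w)*(3 + j) = 3 - (3 + j)*(6 + w))
A(z, u) = 4*u*(u + z) (A(z, u) = 4*(u*(z + u)) = 4*(u*(u + z)) = 4*u*(u + z))
1/(M(-12, 20)*A(43, V(5))) = 1/((-15 - 6*20 - 3*(-12) - 1*20*(-12))*(4*5*(5 + 43))) = 1/((-15 - 120 + 36 + 240)*(4*5*48)) = 1/(141*960) = 1/135360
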